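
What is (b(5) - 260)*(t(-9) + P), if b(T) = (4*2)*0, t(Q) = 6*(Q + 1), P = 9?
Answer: 10140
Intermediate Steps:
t(Q) = 6 + 6*Q (t(Q) = 6*(1 + Q) = 6 + 6*Q)
b(T) = 0 (b(T) = 8*0 = 0)
(b(5) - 260)*(t(-9) + P) = (0 - 260)*((6 + 6*(-9)) + 9) = -260*((6 - 54) + 9) = -260*(-48 + 9) = -260*(-39) = 10140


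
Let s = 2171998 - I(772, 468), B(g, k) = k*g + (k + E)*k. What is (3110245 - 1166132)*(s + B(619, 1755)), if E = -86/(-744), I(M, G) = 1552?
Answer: 1527665213324307/124 ≈ 1.2320e+13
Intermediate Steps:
E = 43/372 (E = -86*(-1/744) = 43/372 ≈ 0.11559)
B(g, k) = g*k + k*(43/372 + k) (B(g, k) = k*g + (k + 43/372)*k = g*k + (43/372 + k)*k = g*k + k*(43/372 + k))
s = 2170446 (s = 2171998 - 1*1552 = 2171998 - 1552 = 2170446)
(3110245 - 1166132)*(s + B(619, 1755)) = (3110245 - 1166132)*(2170446 + (1/372)*1755*(43 + 372*619 + 372*1755)) = 1944113*(2170446 + (1/372)*1755*(43 + 230268 + 652860)) = 1944113*(2170446 + (1/372)*1755*883171) = 1944113*(2170446 + 516655035/124) = 1944113*(785790339/124) = 1527665213324307/124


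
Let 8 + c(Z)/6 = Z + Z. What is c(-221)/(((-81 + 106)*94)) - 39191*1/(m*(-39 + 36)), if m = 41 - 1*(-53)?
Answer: 38867/282 ≈ 137.83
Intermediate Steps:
c(Z) = -48 + 12*Z (c(Z) = -48 + 6*(Z + Z) = -48 + 6*(2*Z) = -48 + 12*Z)
m = 94 (m = 41 + 53 = 94)
c(-221)/(((-81 + 106)*94)) - 39191*1/(m*(-39 + 36)) = (-48 + 12*(-221))/(((-81 + 106)*94)) - 39191*1/(94*(-39 + 36)) = (-48 - 2652)/((25*94)) - 39191/((-3*94)) = -2700/2350 - 39191/(-282) = -2700*1/2350 - 39191*(-1/282) = -54/47 + 39191/282 = 38867/282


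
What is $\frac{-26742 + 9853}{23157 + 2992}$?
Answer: $- \frac{16889}{26149} \approx -0.64588$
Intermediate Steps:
$\frac{-26742 + 9853}{23157 + 2992} = - \frac{16889}{26149}$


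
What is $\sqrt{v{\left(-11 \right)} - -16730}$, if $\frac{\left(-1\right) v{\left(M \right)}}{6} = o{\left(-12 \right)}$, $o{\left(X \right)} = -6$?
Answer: $\sqrt{16766} \approx 129.48$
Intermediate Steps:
$v{\left(M \right)} = 36$ ($v{\left(M \right)} = \left(-6\right) \left(-6\right) = 36$)
$\sqrt{v{\left(-11 \right)} - -16730} = \sqrt{36 - -16730} = \sqrt{36 + 16730} = \sqrt{16766}$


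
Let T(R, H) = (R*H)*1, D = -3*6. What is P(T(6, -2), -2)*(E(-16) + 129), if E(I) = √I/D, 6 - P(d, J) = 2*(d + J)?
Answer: 4386 - 68*I/9 ≈ 4386.0 - 7.5556*I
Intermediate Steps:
D = -18
T(R, H) = H*R (T(R, H) = (H*R)*1 = H*R)
P(d, J) = 6 - 2*J - 2*d (P(d, J) = 6 - 2*(d + J) = 6 - 2*(J + d) = 6 - (2*J + 2*d) = 6 + (-2*J - 2*d) = 6 - 2*J - 2*d)
E(I) = -√I/18 (E(I) = √I/(-18) = -√I/18)
P(T(6, -2), -2)*(E(-16) + 129) = (6 - 2*(-2) - (-4)*6)*(-2*I/9 + 129) = (6 + 4 - 2*(-12))*(-2*I/9 + 129) = (6 + 4 + 24)*(-2*I/9 + 129) = 34*(129 - 2*I/9) = 4386 - 68*I/9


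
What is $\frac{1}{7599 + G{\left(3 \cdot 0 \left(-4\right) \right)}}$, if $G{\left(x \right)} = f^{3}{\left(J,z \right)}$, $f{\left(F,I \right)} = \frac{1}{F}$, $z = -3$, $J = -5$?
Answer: $\frac{125}{949874} \approx 0.0001316$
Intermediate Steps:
$G{\left(x \right)} = - \frac{1}{125}$ ($G{\left(x \right)} = \left(\frac{1}{-5}\right)^{3} = \left(- \frac{1}{5}\right)^{3} = - \frac{1}{125}$)
$\frac{1}{7599 + G{\left(3 \cdot 0 \left(-4\right) \right)}} = \frac{1}{7599 - \frac{1}{125}} = \frac{1}{\frac{949874}{125}} = \frac{125}{949874}$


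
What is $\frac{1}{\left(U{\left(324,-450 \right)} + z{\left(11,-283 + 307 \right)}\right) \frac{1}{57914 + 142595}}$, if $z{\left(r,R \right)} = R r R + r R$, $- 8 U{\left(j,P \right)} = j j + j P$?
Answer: $\frac{200509}{11703} \approx 17.133$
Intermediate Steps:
$U{\left(j,P \right)} = - \frac{j^{2}}{8} - \frac{P j}{8}$ ($U{\left(j,P \right)} = - \frac{j j + j P}{8} = - \frac{j^{2} + P j}{8} = - \frac{j^{2}}{8} - \frac{P j}{8}$)
$z{\left(r,R \right)} = R r + r R^{2}$ ($z{\left(r,R \right)} = r R^{2} + R r = R r + r R^{2}$)
$\frac{1}{\left(U{\left(324,-450 \right)} + z{\left(11,-283 + 307 \right)}\right) \frac{1}{57914 + 142595}} = \frac{1}{\left(\left(- \frac{1}{8}\right) 324 \left(-450 + 324\right) + \left(-283 + 307\right) 11 \left(1 + \left(-283 + 307\right)\right)\right) \frac{1}{57914 + 142595}} = \frac{1}{\left(\left(- \frac{1}{8}\right) 324 \left(-126\right) + 24 \cdot 11 \left(1 + 24\right)\right) \frac{1}{200509}} = \frac{1}{\left(5103 + 24 \cdot 11 \cdot 25\right) \frac{1}{200509}} = \frac{1}{\left(5103 + 6600\right) \frac{1}{200509}} = \frac{1}{11703 \cdot \frac{1}{200509}} = \frac{1}{\frac{11703}{200509}} = \frac{200509}{11703}$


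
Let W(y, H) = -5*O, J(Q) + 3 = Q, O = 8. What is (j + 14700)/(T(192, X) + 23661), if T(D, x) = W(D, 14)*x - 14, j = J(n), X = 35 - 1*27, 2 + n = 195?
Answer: 14890/23327 ≈ 0.63832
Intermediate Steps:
n = 193 (n = -2 + 195 = 193)
X = 8 (X = 35 - 27 = 8)
J(Q) = -3 + Q
j = 190 (j = -3 + 193 = 190)
W(y, H) = -40 (W(y, H) = -5*8 = -40)
T(D, x) = -14 - 40*x (T(D, x) = -40*x - 14 = -14 - 40*x)
(j + 14700)/(T(192, X) + 23661) = (190 + 14700)/((-14 - 40*8) + 23661) = 14890/((-14 - 320) + 23661) = 14890/(-334 + 23661) = 14890/23327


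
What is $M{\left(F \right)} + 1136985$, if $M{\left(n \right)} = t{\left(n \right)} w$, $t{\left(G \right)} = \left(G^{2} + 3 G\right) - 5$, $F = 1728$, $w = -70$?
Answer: $-208244425$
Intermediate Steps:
$t{\left(G \right)} = -5 + G^{2} + 3 G$
$M{\left(n \right)} = 350 - 210 n - 70 n^{2}$ ($M{\left(n \right)} = \left(-5 + n^{2} + 3 n\right) \left(-70\right) = 350 - 210 n - 70 n^{2}$)
$M{\left(F \right)} + 1136985 = \left(350 - 362880 - 70 \cdot 1728^{2}\right) + 1136985 = \left(350 - 362880 - 209018880\right) + 1136985 = -209381410 + 1136985 = -208244425$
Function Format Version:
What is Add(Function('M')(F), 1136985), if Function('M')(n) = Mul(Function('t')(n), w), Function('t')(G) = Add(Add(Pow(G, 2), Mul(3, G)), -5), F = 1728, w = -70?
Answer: -208244425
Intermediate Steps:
Function('t')(G) = Add(-5, Pow(G, 2), Mul(3, G))
Function('M')(n) = Add(350, Mul(-210, n), Mul(-70, Pow(n, 2))) (Function('M')(n) = Mul(Add(-5, Pow(n, 2), Mul(3, n)), -70) = Add(350, Mul(-210, n), Mul(-70, Pow(n, 2))))
Add(Function('M')(F), 1136985) = Add(Add(350, Mul(-210, 1728), Mul(-70, Pow(1728, 2))), 1136985) = Add(Add(350, -362880, Mul(-70, 2985984)), 1136985) = Add(Add(350, -362880, -209018880), 1136985) = Add(-209381410, 1136985) = -208244425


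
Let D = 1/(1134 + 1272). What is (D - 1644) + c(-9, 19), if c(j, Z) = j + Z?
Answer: -3931403/2406 ≈ -1634.0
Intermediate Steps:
c(j, Z) = Z + j
D = 1/2406 ≈ 0.00041563
(D - 1644) + c(-9, 19) = (1/2406 - 1644) + (19 - 9) = -3955463/2406 + 10 = -3931403/2406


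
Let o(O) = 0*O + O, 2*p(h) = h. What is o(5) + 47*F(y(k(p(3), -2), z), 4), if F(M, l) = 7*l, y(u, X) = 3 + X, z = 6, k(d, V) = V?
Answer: 1321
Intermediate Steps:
p(h) = h/2
o(O) = O (o(O) = 0 + O = O)
o(5) + 47*F(y(k(p(3), -2), z), 4) = 5 + 47*(7*4) = 5 + 47*28 = 5 + 1316 = 1321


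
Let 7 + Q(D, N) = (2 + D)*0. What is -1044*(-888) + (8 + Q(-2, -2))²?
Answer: 927073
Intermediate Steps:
Q(D, N) = -7 (Q(D, N) = -7 + (2 + D)*0 = -7 + 0 = -7)
-1044*(-888) + (8 + Q(-2, -2))² = -1044*(-888) + (8 - 7)² = 927072 + 1² = 927072 + 1 = 927073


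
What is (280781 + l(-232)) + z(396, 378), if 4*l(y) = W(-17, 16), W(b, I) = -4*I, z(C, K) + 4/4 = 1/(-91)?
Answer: 25549523/91 ≈ 2.8076e+5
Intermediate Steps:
z(C, K) = -92/91 (z(C, K) = -1 + 1/(-91) = -1 - 1/91 = -92/91)
l(y) = -16 (l(y) = (-4*16)/4 = (¼)*(-64) = -16)
(280781 + l(-232)) + z(396, 378) = (280781 - 16) - 92/91 = 280765 - 92/91 = 25549523/91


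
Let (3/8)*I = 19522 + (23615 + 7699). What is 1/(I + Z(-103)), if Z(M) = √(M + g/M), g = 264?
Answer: 125666592/17035698420289 - 9*I*√1119919/17035698420289 ≈ 7.3767e-6 - 5.5908e-10*I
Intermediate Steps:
Z(M) = √(M + 264/M)
I = 406688/3 (I = 8*(19522 + (23615 + 7699))/3 = 8*(19522 + 31314)/3 = (8/3)*50836 = 406688/3 ≈ 1.3556e+5)
1/(I + Z(-103)) = 1/(406688/3 + √(-103 + 264/(-103))) = 1/(406688/3 + √(-103 + 264*(-1/103))) = 1/(406688/3 + √(-103 - 264/103)) = 1/(406688/3 + √(-10873/103)) = 1/(406688/3 + I*√1119919/103)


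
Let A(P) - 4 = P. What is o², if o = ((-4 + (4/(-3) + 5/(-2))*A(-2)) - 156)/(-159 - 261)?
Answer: 253009/1587600 ≈ 0.15937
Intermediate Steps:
A(P) = 4 + P
o = 503/1260 (o = ((-4 + (4/(-3) + 5/(-2))*(4 - 2)) - 156)/(-159 - 261) = ((-4 + (4*(-⅓) + 5*(-½))*2) - 156)/(-420) = ((-4 + (-4/3 - 5/2)*2) - 156)*(-1/420) = ((-4 - 23/6*2) - 156)*(-1/420) = ((-4 - 23/3) - 156)*(-1/420) = (-35/3 - 156)*(-1/420) = -503/3*(-1/420) = 503/1260 ≈ 0.39921)
o² = (503/1260)² = 253009/1587600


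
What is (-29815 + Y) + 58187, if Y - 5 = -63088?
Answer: -34711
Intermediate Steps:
Y = -63083 (Y = 5 - 63088 = -63083)
(-29815 + Y) + 58187 = (-29815 - 63083) + 58187 = -92898 + 58187 = -34711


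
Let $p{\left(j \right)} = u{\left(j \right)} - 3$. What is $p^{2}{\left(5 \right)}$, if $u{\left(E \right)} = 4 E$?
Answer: $289$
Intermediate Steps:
$p{\left(j \right)} = -3 + 4 j$ ($p{\left(j \right)} = 4 j - 3 = -3 + 4 j$)
$p^{2}{\left(5 \right)} = \left(-3 + 4 \cdot 5\right)^{2} = \left(-3 + 20\right)^{2} = 17^{2} = 289$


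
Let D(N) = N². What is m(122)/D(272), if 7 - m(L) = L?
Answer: -115/73984 ≈ -0.0015544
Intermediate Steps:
m(L) = 7 - L
m(122)/D(272) = (7 - 1*122)/(272²) = (7 - 122)/73984 = -115*1/73984 = -115/73984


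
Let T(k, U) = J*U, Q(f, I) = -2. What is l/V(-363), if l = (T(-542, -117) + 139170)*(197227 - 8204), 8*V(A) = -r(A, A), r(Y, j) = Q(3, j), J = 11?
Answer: 104252233236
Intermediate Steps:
r(Y, j) = -2
V(A) = 1/4 (V(A) = (-1*(-2))/8 = (1/8)*2 = 1/4)
T(k, U) = 11*U
l = 26063058309 (l = (11*(-117) + 139170)*(197227 - 8204) = (-1287 + 139170)*189023 = 137883*189023 = 26063058309)
l/V(-363) = 26063058309/(1/4) = 26063058309*4 = 104252233236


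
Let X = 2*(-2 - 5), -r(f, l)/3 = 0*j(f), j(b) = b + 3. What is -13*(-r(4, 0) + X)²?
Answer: -2548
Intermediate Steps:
j(b) = 3 + b
r(f, l) = 0 (r(f, l) = -0*(3 + f) = -3*0 = 0)
X = -14 (X = 2*(-7) = -14)
-13*(-r(4, 0) + X)² = -13*(-1*0 - 14)² = -13*(0 - 14)² = -13*(-14)² = -13*196 = -2548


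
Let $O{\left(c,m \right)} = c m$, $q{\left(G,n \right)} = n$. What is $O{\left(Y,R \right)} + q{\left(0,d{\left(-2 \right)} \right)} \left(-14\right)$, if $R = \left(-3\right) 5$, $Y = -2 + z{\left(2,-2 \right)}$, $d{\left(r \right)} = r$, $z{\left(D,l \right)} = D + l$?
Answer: $58$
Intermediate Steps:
$Y = -2$ ($Y = -2 + \left(2 - 2\right) = -2 + 0 = -2$)
$R = -15$
$O{\left(Y,R \right)} + q{\left(0,d{\left(-2 \right)} \right)} \left(-14\right) = \left(-2\right) \left(-15\right) - -28 = 30 + 28 = 58$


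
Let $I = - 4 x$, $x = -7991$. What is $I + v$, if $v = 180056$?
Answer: $212020$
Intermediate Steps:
$I = 31964$ ($I = \left(-4\right) \left(-7991\right) = 31964$)
$I + v = 31964 + 180056 = 212020$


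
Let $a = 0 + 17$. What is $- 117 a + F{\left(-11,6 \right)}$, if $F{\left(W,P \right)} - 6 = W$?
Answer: $-1994$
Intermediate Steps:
$F{\left(W,P \right)} = 6 + W$
$a = 17$
$- 117 a + F{\left(-11,6 \right)} = \left(-117\right) 17 + \left(6 - 11\right) = -1989 - 5 = -1994$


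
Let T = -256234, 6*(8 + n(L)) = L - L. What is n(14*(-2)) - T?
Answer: 256226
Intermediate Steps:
n(L) = -8 (n(L) = -8 + (L - L)/6 = -8 + (⅙)*0 = -8 + 0 = -8)
n(14*(-2)) - T = -8 - 1*(-256234) = -8 + 256234 = 256226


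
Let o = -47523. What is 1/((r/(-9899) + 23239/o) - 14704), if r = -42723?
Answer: -470430177/6915405040340 ≈ -6.8026e-5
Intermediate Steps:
1/((r/(-9899) + 23239/o) - 14704) = 1/((-42723/(-9899) + 23239/(-47523)) - 14704) = 1/((-42723*(-1/9899) + 23239*(-1/47523)) - 14704) = 1/((42723/9899 - 23239/47523) - 14704) = 1/(1800282268/470430177 - 14704) = 1/(-6915405040340/470430177) = -470430177/6915405040340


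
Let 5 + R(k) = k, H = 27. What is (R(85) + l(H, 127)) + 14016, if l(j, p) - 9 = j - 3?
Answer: 14129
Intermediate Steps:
R(k) = -5 + k
l(j, p) = 6 + j (l(j, p) = 9 + (j - 3) = 9 + (-3 + j) = 6 + j)
(R(85) + l(H, 127)) + 14016 = ((-5 + 85) + (6 + 27)) + 14016 = (80 + 33) + 14016 = 113 + 14016 = 14129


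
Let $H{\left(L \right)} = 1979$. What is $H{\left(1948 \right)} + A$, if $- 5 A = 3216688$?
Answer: $- \frac{3206793}{5} \approx -6.4136 \cdot 10^{5}$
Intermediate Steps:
$A = - \frac{3216688}{5}$ ($A = \left(- \frac{1}{5}\right) 3216688 = - \frac{3216688}{5} \approx -6.4334 \cdot 10^{5}$)
$H{\left(1948 \right)} + A = 1979 - \frac{3216688}{5} = - \frac{3206793}{5}$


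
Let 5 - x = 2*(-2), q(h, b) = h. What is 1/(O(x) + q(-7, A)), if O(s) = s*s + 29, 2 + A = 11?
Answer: 1/103 ≈ 0.0097087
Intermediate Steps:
A = 9 (A = -2 + 11 = 9)
x = 9 (x = 5 - 2*(-2) = 5 - 1*(-4) = 5 + 4 = 9)
O(s) = 29 + s² (O(s) = s² + 29 = 29 + s²)
1/(O(x) + q(-7, A)) = 1/((29 + 9²) - 7) = 1/((29 + 81) - 7) = 1/(110 - 7) = 1/103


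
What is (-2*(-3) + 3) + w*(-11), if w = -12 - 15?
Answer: 306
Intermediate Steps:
w = -27
(-2*(-3) + 3) + w*(-11) = (-2*(-3) + 3) - 27*(-11) = (6 + 3) + 297 = 9 + 297 = 306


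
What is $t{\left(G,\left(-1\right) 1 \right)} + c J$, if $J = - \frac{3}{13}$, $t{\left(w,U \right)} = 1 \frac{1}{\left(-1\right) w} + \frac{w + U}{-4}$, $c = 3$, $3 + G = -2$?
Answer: $\frac{131}{130} \approx 1.0077$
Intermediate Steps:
$G = -5$ ($G = -3 - 2 = -5$)
$t{\left(w,U \right)} = - \frac{1}{w} - \frac{U}{4} - \frac{w}{4}$ ($t{\left(w,U \right)} = 1 \left(- \frac{1}{w}\right) + \left(U + w\right) \left(- \frac{1}{4}\right) = - \frac{1}{w} - \left(\frac{U}{4} + \frac{w}{4}\right) = - \frac{1}{w} - \frac{U}{4} - \frac{w}{4}$)
$J = - \frac{3}{13}$ ($J = \left(-3\right) \frac{1}{13} = - \frac{3}{13} \approx -0.23077$)
$t{\left(G,\left(-1\right) 1 \right)} + c J = \frac{-4 - - 5 \left(\left(-1\right) 1 - 5\right)}{4 \left(-5\right)} + 3 \left(- \frac{3}{13}\right) = \frac{1}{4} \left(- \frac{1}{5}\right) \left(-4 - - 5 \left(-1 - 5\right)\right) - \frac{9}{13} = \frac{1}{4} \left(- \frac{1}{5}\right) \left(-4 - \left(-5\right) \left(-6\right)\right) - \frac{9}{13} = \frac{1}{4} \left(- \frac{1}{5}\right) \left(-4 - 30\right) - \frac{9}{13} = \frac{1}{4} \left(- \frac{1}{5}\right) \left(-34\right) - \frac{9}{13} = \frac{17}{10} - \frac{9}{13} = \frac{131}{130}$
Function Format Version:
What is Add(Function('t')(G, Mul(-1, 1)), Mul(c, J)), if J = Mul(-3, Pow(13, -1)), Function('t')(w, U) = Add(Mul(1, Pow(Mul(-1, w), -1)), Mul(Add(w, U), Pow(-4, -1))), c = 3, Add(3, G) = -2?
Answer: Rational(131, 130) ≈ 1.0077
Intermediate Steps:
G = -5 (G = Add(-3, -2) = -5)
Function('t')(w, U) = Add(Mul(-1, Pow(w, -1)), Mul(Rational(-1, 4), U), Mul(Rational(-1, 4), w)) (Function('t')(w, U) = Add(Mul(1, Mul(-1, Pow(w, -1))), Mul(Add(U, w), Rational(-1, 4))) = Add(Mul(-1, Pow(w, -1)), Add(Mul(Rational(-1, 4), U), Mul(Rational(-1, 4), w))) = Add(Mul(-1, Pow(w, -1)), Mul(Rational(-1, 4), U), Mul(Rational(-1, 4), w)))
J = Rational(-3, 13) (J = Mul(-3, Rational(1, 13)) = Rational(-3, 13) ≈ -0.23077)
Add(Function('t')(G, Mul(-1, 1)), Mul(c, J)) = Add(Mul(Rational(1, 4), Pow(-5, -1), Add(-4, Mul(-1, -5, Add(Mul(-1, 1), -5)))), Mul(3, Rational(-3, 13))) = Add(Mul(Rational(1, 4), Rational(-1, 5), Add(-4, Mul(-1, -5, Add(-1, -5)))), Rational(-9, 13)) = Add(Mul(Rational(1, 4), Rational(-1, 5), Add(-4, Mul(-1, -5, -6))), Rational(-9, 13)) = Add(Mul(Rational(1, 4), Rational(-1, 5), Add(-4, -30)), Rational(-9, 13)) = Add(Mul(Rational(1, 4), Rational(-1, 5), -34), Rational(-9, 13)) = Add(Rational(17, 10), Rational(-9, 13)) = Rational(131, 130)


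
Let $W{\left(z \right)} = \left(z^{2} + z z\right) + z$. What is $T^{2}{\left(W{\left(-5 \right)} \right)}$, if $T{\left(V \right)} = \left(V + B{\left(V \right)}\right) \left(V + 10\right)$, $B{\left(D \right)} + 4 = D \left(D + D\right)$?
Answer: $50627250025$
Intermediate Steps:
$W{\left(z \right)} = z + 2 z^{2}$ ($W{\left(z \right)} = \left(z^{2} + z^{2}\right) + z = 2 z^{2} + z = z + 2 z^{2}$)
$B{\left(D \right)} = -4 + 2 D^{2}$ ($B{\left(D \right)} = -4 + D \left(D + D\right) = -4 + D 2 D = -4 + 2 D^{2}$)
$T{\left(V \right)} = \left(10 + V\right) \left(-4 + V + 2 V^{2}\right)$ ($T{\left(V \right)} = \left(V + \left(-4 + 2 V^{2}\right)\right) \left(V + 10\right) = \left(-4 + V + 2 V^{2}\right) \left(10 + V\right) = \left(10 + V\right) \left(-4 + V + 2 V^{2}\right)$)
$T^{2}{\left(W{\left(-5 \right)} \right)} = \left(-40 + 2 \left(- 5 \left(1 + 2 \left(-5\right)\right)\right)^{3} + 6 \left(- 5 \left(1 + 2 \left(-5\right)\right)\right) + 21 \left(- 5 \left(1 + 2 \left(-5\right)\right)\right)^{2}\right)^{2} = \left(-40 + 2 \left(- 5 \left(1 - 10\right)\right)^{3} + 6 \left(- 5 \left(1 - 10\right)\right) + 21 \left(- 5 \left(1 - 10\right)\right)^{2}\right)^{2} = \left(-40 + 2 \left(\left(-5\right) \left(-9\right)\right)^{3} + 6 \left(\left(-5\right) \left(-9\right)\right) + 21 \left(\left(-5\right) \left(-9\right)\right)^{2}\right)^{2} = \left(-40 + 2 \cdot 45^{3} + 6 \cdot 45 + 21 \cdot 45^{2}\right)^{2} = \left(-40 + 2 \cdot 91125 + 270 + 21 \cdot 2025\right)^{2} = \left(-40 + 182250 + 270 + 42525\right)^{2} = 225005^{2} = 50627250025$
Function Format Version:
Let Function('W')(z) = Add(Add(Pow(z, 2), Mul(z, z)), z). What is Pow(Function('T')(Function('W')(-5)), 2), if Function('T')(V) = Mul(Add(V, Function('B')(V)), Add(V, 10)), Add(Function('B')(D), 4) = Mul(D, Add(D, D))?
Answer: 50627250025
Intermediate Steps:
Function('W')(z) = Add(z, Mul(2, Pow(z, 2))) (Function('W')(z) = Add(Add(Pow(z, 2), Pow(z, 2)), z) = Add(Mul(2, Pow(z, 2)), z) = Add(z, Mul(2, Pow(z, 2))))
Function('B')(D) = Add(-4, Mul(2, Pow(D, 2))) (Function('B')(D) = Add(-4, Mul(D, Add(D, D))) = Add(-4, Mul(D, Mul(2, D))) = Add(-4, Mul(2, Pow(D, 2))))
Function('T')(V) = Mul(Add(10, V), Add(-4, V, Mul(2, Pow(V, 2)))) (Function('T')(V) = Mul(Add(V, Add(-4, Mul(2, Pow(V, 2)))), Add(V, 10)) = Mul(Add(-4, V, Mul(2, Pow(V, 2))), Add(10, V)) = Mul(Add(10, V), Add(-4, V, Mul(2, Pow(V, 2)))))
Pow(Function('T')(Function('W')(-5)), 2) = Pow(Add(-40, Mul(2, Pow(Mul(-5, Add(1, Mul(2, -5))), 3)), Mul(6, Mul(-5, Add(1, Mul(2, -5)))), Mul(21, Pow(Mul(-5, Add(1, Mul(2, -5))), 2))), 2) = Pow(Add(-40, Mul(2, Pow(Mul(-5, Add(1, -10)), 3)), Mul(6, Mul(-5, Add(1, -10))), Mul(21, Pow(Mul(-5, Add(1, -10)), 2))), 2) = Pow(Add(-40, Mul(2, Pow(Mul(-5, -9), 3)), Mul(6, Mul(-5, -9)), Mul(21, Pow(Mul(-5, -9), 2))), 2) = Pow(Add(-40, Mul(2, Pow(45, 3)), Mul(6, 45), Mul(21, Pow(45, 2))), 2) = Pow(Add(-40, Mul(2, 91125), 270, Mul(21, 2025)), 2) = Pow(Add(-40, 182250, 270, 42525), 2) = Pow(225005, 2) = 50627250025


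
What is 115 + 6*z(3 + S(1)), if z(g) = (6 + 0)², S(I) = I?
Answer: 331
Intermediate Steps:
z(g) = 36 (z(g) = 6² = 36)
115 + 6*z(3 + S(1)) = 115 + 6*36 = 115 + 216 = 331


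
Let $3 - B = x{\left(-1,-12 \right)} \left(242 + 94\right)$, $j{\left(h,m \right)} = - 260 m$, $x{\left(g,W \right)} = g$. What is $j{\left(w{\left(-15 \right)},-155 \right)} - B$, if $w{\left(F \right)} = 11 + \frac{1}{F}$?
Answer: $39961$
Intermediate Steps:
$B = 339$ ($B = 3 - - (242 + 94) = 3 - \left(-1\right) 336 = 3 - -336 = 3 + 336 = 339$)
$j{\left(w{\left(-15 \right)},-155 \right)} - B = \left(-260\right) \left(-155\right) - 339 = 40300 - 339 = 39961$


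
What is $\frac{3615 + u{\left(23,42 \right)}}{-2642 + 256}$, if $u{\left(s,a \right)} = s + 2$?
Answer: $- \frac{1820}{1193} \approx -1.5256$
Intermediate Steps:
$u{\left(s,a \right)} = 2 + s$
$\frac{3615 + u{\left(23,42 \right)}}{-2642 + 256} = \frac{3615 + \left(2 + 23\right)}{-2642 + 256} = \frac{3615 + 25}{-2386} = 3640 \left(- \frac{1}{2386}\right) = - \frac{1820}{1193}$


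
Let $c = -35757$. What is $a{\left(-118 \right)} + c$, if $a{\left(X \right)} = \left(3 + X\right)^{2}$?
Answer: $-22532$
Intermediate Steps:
$a{\left(-118 \right)} + c = \left(3 - 118\right)^{2} - 35757 = \left(-115\right)^{2} - 35757 = 13225 - 35757 = -22532$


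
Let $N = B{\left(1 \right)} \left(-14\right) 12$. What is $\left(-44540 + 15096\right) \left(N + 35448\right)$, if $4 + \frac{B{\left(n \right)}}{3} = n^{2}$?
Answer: $-1088250240$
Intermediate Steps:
$B{\left(n \right)} = -12 + 3 n^{2}$
$N = 1512$ ($N = \left(-12 + 3 \cdot 1^{2}\right) \left(-14\right) 12 = \left(-12 + 3 \cdot 1\right) \left(-14\right) 12 = \left(-12 + 3\right) \left(-14\right) 12 = \left(-9\right) \left(-14\right) 12 = 126 \cdot 12 = 1512$)
$\left(-44540 + 15096\right) \left(N + 35448\right) = \left(-44540 + 15096\right) \left(1512 + 35448\right) = \left(-29444\right) 36960 = -1088250240$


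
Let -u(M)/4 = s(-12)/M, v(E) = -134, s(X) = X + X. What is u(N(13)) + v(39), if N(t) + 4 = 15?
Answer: -1378/11 ≈ -125.27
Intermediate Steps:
N(t) = 11 (N(t) = -4 + 15 = 11)
s(X) = 2*X
u(M) = 96/M (u(M) = -4*2*(-12)/M = -(-96)/M = 96/M)
u(N(13)) + v(39) = 96/11 - 134 = -1378/11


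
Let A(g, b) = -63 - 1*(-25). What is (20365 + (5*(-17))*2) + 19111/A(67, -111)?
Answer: 748299/38 ≈ 19692.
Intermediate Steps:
A(g, b) = -38 (A(g, b) = -63 + 25 = -38)
(20365 + (5*(-17))*2) + 19111/A(67, -111) = (20365 + (5*(-17))*2) + 19111/(-38) = (20365 - 85*2) + 19111*(-1/38) = (20365 - 170) - 19111/38 = 20195 - 19111/38 = 748299/38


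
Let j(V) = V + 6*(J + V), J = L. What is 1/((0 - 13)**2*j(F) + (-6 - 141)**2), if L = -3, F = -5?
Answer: 1/12652 ≈ 7.9039e-5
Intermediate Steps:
J = -3
j(V) = -18 + 7*V (j(V) = V + 6*(-3 + V) = V + (-18 + 6*V) = -18 + 7*V)
1/((0 - 13)**2*j(F) + (-6 - 141)**2) = 1/((0 - 13)**2*(-18 + 7*(-5)) + (-6 - 141)**2) = 1/((-13)**2*(-18 - 35) + (-147)**2) = 1/(169*(-53) + 21609) = 1/(-8957 + 21609) = 1/12652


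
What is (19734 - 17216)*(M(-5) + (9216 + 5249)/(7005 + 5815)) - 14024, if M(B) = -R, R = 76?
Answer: -259670257/1282 ≈ -2.0255e+5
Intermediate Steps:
M(B) = -76 (M(B) = -1*76 = -76)
(19734 - 17216)*(M(-5) + (9216 + 5249)/(7005 + 5815)) - 14024 = (19734 - 17216)*(-76 + (9216 + 5249)/(7005 + 5815)) - 14024 = 2518*(-76 + 14465/12820) - 14024 = 2518*(-76 + 14465*(1/12820)) - 14024 = 2518*(-76 + 2893/2564) - 14024 = 2518*(-191971/2564) - 14024 = -241691489/1282 - 14024 = -259670257/1282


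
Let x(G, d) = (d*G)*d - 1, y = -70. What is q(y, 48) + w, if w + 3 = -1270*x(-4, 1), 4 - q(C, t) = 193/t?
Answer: 304655/48 ≈ 6347.0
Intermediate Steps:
q(C, t) = 4 - 193/t
x(G, d) = -1 + G*d**2 (x(G, d) = (G*d)*d - 1 = G*d**2 - 1 = -1 + G*d**2)
w = 6347 (w = -3 - 1270*(-1 - 4*1**2) = -3 - 1270*(-1 - 4*1) = -3 - 1270*(-1 - 4) = -3 - 1270*(-5) = -3 + 6350 = 6347)
q(y, 48) + w = (4 - 193/48) + 6347 = -1/48 + 6347 = 304655/48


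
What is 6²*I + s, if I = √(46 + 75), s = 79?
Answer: 475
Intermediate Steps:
I = 11 (I = √121 = 11)
6²*I + s = 6²*11 + 79 = 36*11 + 79 = 396 + 79 = 475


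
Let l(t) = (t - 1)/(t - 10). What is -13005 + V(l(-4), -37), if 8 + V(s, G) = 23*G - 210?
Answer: -14074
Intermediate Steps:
l(t) = (-1 + t)/(-10 + t)
V(s, G) = -218 + 23*G (V(s, G) = -8 + (23*G - 210) = -8 + (-210 + 23*G) = -218 + 23*G)
-13005 + V(l(-4), -37) = -13005 + (-218 + 23*(-37)) = -13005 + (-218 - 851) = -13005 - 1069 = -14074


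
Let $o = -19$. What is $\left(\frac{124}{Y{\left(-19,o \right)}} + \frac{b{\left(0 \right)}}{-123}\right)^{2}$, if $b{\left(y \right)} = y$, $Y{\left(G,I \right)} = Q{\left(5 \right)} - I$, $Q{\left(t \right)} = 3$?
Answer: $\frac{3844}{121} \approx 31.769$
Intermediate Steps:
$Y{\left(G,I \right)} = 3 - I$
$\left(\frac{124}{Y{\left(-19,o \right)}} + \frac{b{\left(0 \right)}}{-123}\right)^{2} = \left(\frac{124}{3 - -19} + \frac{0}{-123}\right)^{2} = \left(\frac{124}{3 + 19} + 0 \left(- \frac{1}{123}\right)\right)^{2} = \left(\frac{124}{22} + 0\right)^{2} = \left(124 \cdot \frac{1}{22} + 0\right)^{2} = \left(\frac{62}{11} + 0\right)^{2} = \left(\frac{62}{11}\right)^{2} = \frac{3844}{121}$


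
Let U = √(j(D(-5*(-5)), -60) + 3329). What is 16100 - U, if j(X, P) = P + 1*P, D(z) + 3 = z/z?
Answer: 16100 - √3209 ≈ 16043.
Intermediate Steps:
D(z) = -2 (D(z) = -3 + z/z = -3 + 1 = -2)
j(X, P) = 2*P (j(X, P) = P + P = 2*P)
U = √3209 (U = √(2*(-60) + 3329) = √(-120 + 3329) = √3209 ≈ 56.648)
16100 - U = 16100 - √3209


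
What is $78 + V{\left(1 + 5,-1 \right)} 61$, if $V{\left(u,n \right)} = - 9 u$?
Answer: $-3216$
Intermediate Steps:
$78 + V{\left(1 + 5,-1 \right)} 61 = 78 + - 9 \left(1 + 5\right) 61 = 78 + \left(-9\right) 6 \cdot 61 = 78 - 3294 = -3216$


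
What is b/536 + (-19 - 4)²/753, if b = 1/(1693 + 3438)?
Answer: 1454865017/2070912648 ≈ 0.70252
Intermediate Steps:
b = 1/5131 ≈ 0.00019489
b/536 + (-19 - 4)²/753 = (1/5131)/536 + (-19 - 4)²/753 = (1/5131)*(1/536) + (-23)²*(1/753) = 1/2750216 + 529*(1/753) = 1/2750216 + 529/753 = 1454865017/2070912648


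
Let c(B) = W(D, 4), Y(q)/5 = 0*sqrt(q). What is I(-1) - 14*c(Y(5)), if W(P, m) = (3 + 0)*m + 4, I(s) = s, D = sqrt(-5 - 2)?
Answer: -225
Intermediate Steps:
D = I*sqrt(7) (D = sqrt(-7) = I*sqrt(7) ≈ 2.6458*I)
Y(q) = 0 (Y(q) = 5*(0*sqrt(q)) = 5*0 = 0)
W(P, m) = 4 + 3*m (W(P, m) = 3*m + 4 = 4 + 3*m)
c(B) = 16 (c(B) = 4 + 3*4 = 4 + 12 = 16)
I(-1) - 14*c(Y(5)) = -1 - 14*16 = -1 - 224 = -225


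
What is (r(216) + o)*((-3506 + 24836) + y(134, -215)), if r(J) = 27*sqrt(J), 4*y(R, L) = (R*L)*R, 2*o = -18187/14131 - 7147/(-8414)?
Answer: 539640328655/2613148 - 152896410*sqrt(6) ≈ -3.7431e+8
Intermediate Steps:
o = -571771/2613148 (o = (-18187/14131 - 7147/(-8414))/2 = (-18187*1/14131 - 7147*(-1/8414))/2 = (-1399/1087 + 1021/1202)/2 = (1/2)*(-571771/1306574) = -571771/2613148 ≈ -0.21881)
y(R, L) = L*R**2/4 (y(R, L) = ((R*L)*R)/4 = ((L*R)*R)/4 = (L*R**2)/4 = L*R**2/4)
(r(216) + o)*((-3506 + 24836) + y(134, -215)) = (27*sqrt(216) - 571771/2613148)*((-3506 + 24836) + (1/4)*(-215)*134**2) = (27*(6*sqrt(6)) - 571771/2613148)*(21330 + (1/4)*(-215)*17956) = (162*sqrt(6) - 571771/2613148)*(21330 - 965135) = (-571771/2613148 + 162*sqrt(6))*(-943805) = 539640328655/2613148 - 152896410*sqrt(6)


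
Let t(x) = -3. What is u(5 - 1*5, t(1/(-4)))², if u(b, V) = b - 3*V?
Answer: 81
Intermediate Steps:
u(5 - 1*5, t(1/(-4)))² = ((5 - 1*5) - 3*(-3))² = ((5 - 5) + 9)² = (0 + 9)² = 9² = 81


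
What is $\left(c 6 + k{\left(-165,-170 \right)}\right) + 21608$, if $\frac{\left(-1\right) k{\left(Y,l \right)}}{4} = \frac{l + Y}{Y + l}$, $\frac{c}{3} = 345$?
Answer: $27814$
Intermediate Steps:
$c = 1035$ ($c = 3 \cdot 345 = 1035$)
$k{\left(Y,l \right)} = -4$ ($k{\left(Y,l \right)} = - 4 \frac{l + Y}{Y + l} = - 4 \frac{Y + l}{Y + l} = \left(-4\right) 1 = -4$)
$\left(c 6 + k{\left(-165,-170 \right)}\right) + 21608 = \left(1035 \cdot 6 - 4\right) + 21608 = \left(6210 - 4\right) + 21608 = 6206 + 21608 = 27814$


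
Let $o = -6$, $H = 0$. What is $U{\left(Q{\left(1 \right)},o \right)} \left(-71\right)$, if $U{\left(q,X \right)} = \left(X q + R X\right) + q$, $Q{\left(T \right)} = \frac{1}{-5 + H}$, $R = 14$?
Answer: $5893$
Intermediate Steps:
$Q{\left(T \right)} = - \frac{1}{5}$ ($Q{\left(T \right)} = \frac{1}{-5 + 0} = \frac{1}{-5} = - \frac{1}{5}$)
$U{\left(q,X \right)} = q + 14 X + X q$ ($U{\left(q,X \right)} = \left(X q + 14 X\right) + q = \left(14 X + X q\right) + q = q + 14 X + X q$)
$U{\left(Q{\left(1 \right)},o \right)} \left(-71\right) = \left(- \frac{1}{5} + 14 \left(-6\right) - - \frac{6}{5}\right) \left(-71\right) = \left(- \frac{1}{5} - 84 + \frac{6}{5}\right) \left(-71\right) = \left(-83\right) \left(-71\right) = 5893$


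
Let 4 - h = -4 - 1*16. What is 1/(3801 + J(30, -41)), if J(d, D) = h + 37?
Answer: 1/3862 ≈ 0.00025893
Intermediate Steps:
h = 24 (h = 4 - (-4 - 1*16) = 4 - (-4 - 16) = 4 - 1*(-20) = 4 + 20 = 24)
J(d, D) = 61 (J(d, D) = 24 + 37 = 61)
1/(3801 + J(30, -41)) = 1/(3801 + 61) = 1/3862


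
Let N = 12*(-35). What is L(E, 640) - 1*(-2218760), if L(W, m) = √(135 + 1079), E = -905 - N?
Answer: 2218760 + √1214 ≈ 2.2188e+6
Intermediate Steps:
N = -420
E = -485 (E = -905 - 1*(-420) = -905 + 420 = -485)
L(W, m) = √1214
L(E, 640) - 1*(-2218760) = √1214 - 1*(-2218760) = √1214 + 2218760 = 2218760 + √1214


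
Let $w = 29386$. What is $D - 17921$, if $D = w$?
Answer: $11465$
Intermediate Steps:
$D = 29386$
$D - 17921 = 29386 - 17921 = 11465$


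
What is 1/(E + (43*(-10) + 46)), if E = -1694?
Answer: -1/2078 ≈ -0.00048123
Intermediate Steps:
1/(E + (43*(-10) + 46)) = 1/(-1694 + (43*(-10) + 46)) = 1/(-1694 + (-430 + 46)) = 1/(-1694 - 384) = 1/(-2078) = -1/2078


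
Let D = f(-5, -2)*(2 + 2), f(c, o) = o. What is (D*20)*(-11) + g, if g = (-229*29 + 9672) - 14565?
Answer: -9774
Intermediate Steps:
D = -8 (D = -2*(2 + 2) = -2*4 = -8)
g = -11534 (g = (-6641 + 9672) - 14565 = 3031 - 14565 = -11534)
(D*20)*(-11) + g = -8*20*(-11) - 11534 = -160*(-11) - 11534 = 1760 - 11534 = -9774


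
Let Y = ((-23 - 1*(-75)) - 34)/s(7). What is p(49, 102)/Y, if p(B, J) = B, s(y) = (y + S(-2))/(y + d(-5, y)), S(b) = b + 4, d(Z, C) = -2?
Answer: 49/10 ≈ 4.9000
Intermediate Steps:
S(b) = 4 + b
s(y) = (2 + y)/(-2 + y) (s(y) = (y + (4 - 2))/(y - 2) = (y + 2)/(-2 + y) = (2 + y)/(-2 + y))
Y = 10 (Y = ((-23 - 1*(-75)) - 34)/(((2 + 7)/(-2 + 7))) = ((-23 + 75) - 34)/((9/5)) = (52 - 34)/(((1/5)*9)) = 18/(9/5) = (5/9)*18 = 10)
p(49, 102)/Y = 49/10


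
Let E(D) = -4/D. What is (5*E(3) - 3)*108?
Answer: -1044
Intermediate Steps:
(5*E(3) - 3)*108 = (5*(-4/3) - 3)*108 = (-20/3 - 3)*108 = -29/3*108 = -1044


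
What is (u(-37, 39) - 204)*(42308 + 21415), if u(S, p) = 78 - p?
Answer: -10514295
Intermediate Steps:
(u(-37, 39) - 204)*(42308 + 21415) = ((78 - 1*39) - 204)*(42308 + 21415) = ((78 - 39) - 204)*63723 = (39 - 204)*63723 = -165*63723 = -10514295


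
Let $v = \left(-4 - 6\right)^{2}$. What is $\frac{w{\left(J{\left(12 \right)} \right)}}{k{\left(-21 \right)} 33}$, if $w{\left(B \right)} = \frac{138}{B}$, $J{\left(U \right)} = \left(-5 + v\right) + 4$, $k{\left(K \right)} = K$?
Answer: $- \frac{46}{22869} \approx -0.0020115$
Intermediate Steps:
$v = 100$ ($v = \left(-4 - 6\right)^{2} = \left(-10\right)^{2} = 100$)
$J{\left(U \right)} = 99$ ($J{\left(U \right)} = \left(-5 + 100\right) + 4 = 95 + 4 = 99$)
$\frac{w{\left(J{\left(12 \right)} \right)}}{k{\left(-21 \right)} 33} = \frac{138 \cdot \frac{1}{99}}{\left(-21\right) 33} = \frac{138 \cdot \frac{1}{99}}{-693} = \frac{46}{33} \left(- \frac{1}{693}\right) = - \frac{46}{22869}$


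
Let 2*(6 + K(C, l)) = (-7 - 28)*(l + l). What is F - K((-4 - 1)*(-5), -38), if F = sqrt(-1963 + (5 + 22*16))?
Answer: -1324 + I*sqrt(1606) ≈ -1324.0 + 40.075*I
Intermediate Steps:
K(C, l) = -6 - 35*l (K(C, l) = -6 + ((-7 - 28)*(l + l))/2 = -6 + (-70*l)/2 = -6 - 35*l)
F = I*sqrt(1606) (F = sqrt(-1963 + (5 + 352)) = sqrt(-1963 + 357) = sqrt(-1606) = I*sqrt(1606) ≈ 40.075*I)
F - K((-4 - 1)*(-5), -38) = I*sqrt(1606) - (-6 - 35*(-38)) = I*sqrt(1606) - (-6 + 1330) = I*sqrt(1606) - 1*1324 = I*sqrt(1606) - 1324 = -1324 + I*sqrt(1606)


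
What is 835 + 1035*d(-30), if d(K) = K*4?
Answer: -123365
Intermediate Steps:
d(K) = 4*K
835 + 1035*d(-30) = 835 + 1035*(4*(-30)) = 835 + 1035*(-120) = 835 - 124200 = -123365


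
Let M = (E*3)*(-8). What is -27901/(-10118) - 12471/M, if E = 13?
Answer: 22481115/526136 ≈ 42.729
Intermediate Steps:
M = -312 (M = (13*3)*(-8) = 39*(-8) = -312)
-27901/(-10118) - 12471/M = -27901/(-10118) - 12471/(-312) = -27901*(-1/10118) - 12471*(-1/312) = 27901/10118 + 4157/104 = 22481115/526136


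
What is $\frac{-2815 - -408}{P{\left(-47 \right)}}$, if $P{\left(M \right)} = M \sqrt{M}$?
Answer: $- \frac{2407 i \sqrt{47}}{2209} \approx - 7.4701 i$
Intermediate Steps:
$P{\left(M \right)} = M^{\frac{3}{2}}$
$\frac{-2815 - -408}{P{\left(-47 \right)}} = \frac{-2815 - -408}{\left(-47\right)^{\frac{3}{2}}} = \frac{-2815 + 408}{\left(-47\right) i \sqrt{47}} = - 2407 \frac{i \sqrt{47}}{2209} = - \frac{2407 i \sqrt{47}}{2209}$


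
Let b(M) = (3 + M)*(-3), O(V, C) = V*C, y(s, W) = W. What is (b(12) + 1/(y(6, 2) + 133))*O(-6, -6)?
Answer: -24296/15 ≈ -1619.7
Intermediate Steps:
O(V, C) = C*V
b(M) = -9 - 3*M
(b(12) + 1/(y(6, 2) + 133))*O(-6, -6) = ((-9 - 3*12) + 1/(2 + 133))*(-6*(-6)) = ((-9 - 36) + 1/135)*36 = (-45 + 1/135)*36 = -6074/135*36 = -24296/15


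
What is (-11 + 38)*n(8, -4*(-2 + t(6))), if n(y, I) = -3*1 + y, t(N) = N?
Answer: 135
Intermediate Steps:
n(y, I) = -3 + y
(-11 + 38)*n(8, -4*(-2 + t(6))) = (-11 + 38)*(-3 + 8) = 27*5 = 135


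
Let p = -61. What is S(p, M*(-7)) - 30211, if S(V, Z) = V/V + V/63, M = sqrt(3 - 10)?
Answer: -1903291/63 ≈ -30211.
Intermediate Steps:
M = I*sqrt(7) (M = sqrt(-7) = I*sqrt(7) ≈ 2.6458*I)
S(V, Z) = 1 + V/63 (S(V, Z) = 1 + V*(1/63) = 1 + V/63)
S(p, M*(-7)) - 30211 = (1 + (1/63)*(-61)) - 30211 = (1 - 61/63) - 30211 = 2/63 - 30211 = -1903291/63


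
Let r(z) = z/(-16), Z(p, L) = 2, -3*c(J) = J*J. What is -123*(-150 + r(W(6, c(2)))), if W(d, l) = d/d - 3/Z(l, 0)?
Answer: 590277/32 ≈ 18446.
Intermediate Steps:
c(J) = -J²/3 (c(J) = -J*J/3 = -J²/3)
W(d, l) = -½ (W(d, l) = d/d - 3/2 = 1 - 3*½ = 1 - 3/2 = -½)
r(z) = -z/16 (r(z) = z*(-1/16) = -z/16)
-123*(-150 + r(W(6, c(2)))) = -123*(-150 - 1/16*(-½)) = -123*(-150 + 1/32) = -123*(-4799/32) = 590277/32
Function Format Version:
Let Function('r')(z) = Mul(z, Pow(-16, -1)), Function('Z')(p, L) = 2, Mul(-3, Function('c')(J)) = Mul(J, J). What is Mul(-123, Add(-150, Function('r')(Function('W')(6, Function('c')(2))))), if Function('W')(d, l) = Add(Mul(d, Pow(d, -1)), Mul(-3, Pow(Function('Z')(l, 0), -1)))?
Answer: Rational(590277, 32) ≈ 18446.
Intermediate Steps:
Function('c')(J) = Mul(Rational(-1, 3), Pow(J, 2)) (Function('c')(J) = Mul(Rational(-1, 3), Mul(J, J)) = Mul(Rational(-1, 3), Pow(J, 2)))
Function('W')(d, l) = Rational(-1, 2) (Function('W')(d, l) = Add(Mul(d, Pow(d, -1)), Mul(-3, Pow(2, -1))) = Add(1, Mul(-3, Rational(1, 2))) = Add(1, Rational(-3, 2)) = Rational(-1, 2))
Function('r')(z) = Mul(Rational(-1, 16), z) (Function('r')(z) = Mul(z, Rational(-1, 16)) = Mul(Rational(-1, 16), z))
Mul(-123, Add(-150, Function('r')(Function('W')(6, Function('c')(2))))) = Mul(-123, Add(-150, Mul(Rational(-1, 16), Rational(-1, 2)))) = Mul(-123, Add(-150, Rational(1, 32))) = Mul(-123, Rational(-4799, 32)) = Rational(590277, 32)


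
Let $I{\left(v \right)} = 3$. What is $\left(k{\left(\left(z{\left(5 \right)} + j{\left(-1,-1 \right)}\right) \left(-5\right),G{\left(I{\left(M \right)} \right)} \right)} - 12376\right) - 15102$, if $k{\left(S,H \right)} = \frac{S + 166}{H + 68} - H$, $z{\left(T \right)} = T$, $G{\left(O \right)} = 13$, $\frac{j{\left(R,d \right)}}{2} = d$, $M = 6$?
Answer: $- \frac{2226620}{81} \approx -27489.0$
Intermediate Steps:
$j{\left(R,d \right)} = 2 d$
$k{\left(S,H \right)} = - H + \frac{166 + S}{68 + H}$ ($k{\left(S,H \right)} = \frac{166 + S}{68 + H} - H = - H + \frac{166 + S}{68 + H}$)
$\left(k{\left(\left(z{\left(5 \right)} + j{\left(-1,-1 \right)}\right) \left(-5\right),G{\left(I{\left(M \right)} \right)} \right)} - 12376\right) - 15102 = \left(\frac{166 + \left(5 + 2 \left(-1\right)\right) \left(-5\right) - 13^{2} - 884}{68 + 13} - 12376\right) - 15102 = \left(\frac{166 + \left(5 - 2\right) \left(-5\right) - 169 - 884}{81} - 12376\right) - 15102 = \left(\frac{166 + 3 \left(-5\right) - 169 - 884}{81} - 12376\right) - 15102 = \left(\frac{166 - 15 - 169 - 884}{81} - 12376\right) - 15102 = \left(\frac{1}{81} \left(-902\right) - 12376\right) - 15102 = \left(- \frac{902}{81} - 12376\right) - 15102 = - \frac{1003358}{81} - 15102 = - \frac{2226620}{81}$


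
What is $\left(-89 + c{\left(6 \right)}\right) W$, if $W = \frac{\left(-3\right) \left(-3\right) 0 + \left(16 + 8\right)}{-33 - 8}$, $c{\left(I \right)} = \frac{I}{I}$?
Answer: $\frac{2112}{41} \approx 51.512$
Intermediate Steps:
$c{\left(I \right)} = 1$
$W = - \frac{24}{41}$ ($W = \frac{9 \cdot 0 + 24}{-41} = \left(0 + 24\right) \left(- \frac{1}{41}\right) = 24 \left(- \frac{1}{41}\right) = - \frac{24}{41} \approx -0.58537$)
$\left(-89 + c{\left(6 \right)}\right) W = \left(-89 + 1\right) \left(- \frac{24}{41}\right) = \left(-88\right) \left(- \frac{24}{41}\right) = \frac{2112}{41}$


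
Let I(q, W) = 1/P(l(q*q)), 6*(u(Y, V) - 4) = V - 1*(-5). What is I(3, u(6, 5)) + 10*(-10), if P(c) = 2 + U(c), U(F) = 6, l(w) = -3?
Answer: -799/8 ≈ -99.875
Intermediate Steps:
P(c) = 8 (P(c) = 2 + 6 = 8)
u(Y, V) = 29/6 + V/6 (u(Y, V) = 4 + (V - 1*(-5))/6 = 4 + (V + 5)/6 = 4 + (5 + V)/6 = 4 + (⅚ + V/6) = 29/6 + V/6)
I(q, W) = ⅛ (I(q, W) = 1/8 = ⅛)
I(3, u(6, 5)) + 10*(-10) = ⅛ + 10*(-10) = ⅛ - 100 = -799/8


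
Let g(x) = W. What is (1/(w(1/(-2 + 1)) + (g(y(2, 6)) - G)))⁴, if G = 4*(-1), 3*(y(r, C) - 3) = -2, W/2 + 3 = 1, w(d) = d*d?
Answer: 1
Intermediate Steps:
w(d) = d²
W = -4 (W = -6 + 2*1 = -6 + 2 = -4)
y(r, C) = 7/3 (y(r, C) = 3 + (⅓)*(-2) = 3 - ⅔ = 7/3)
g(x) = -4
G = -4
(1/(w(1/(-2 + 1)) + (g(y(2, 6)) - G)))⁴ = (1/((1/(-2 + 1))² + (-4 - 1*(-4))))⁴ = (1/((1/(-1))² + (-4 + 4)))⁴ = (1/((-1)² + 0))⁴ = (1/(1 + 0))⁴ = (1/1)⁴ = 1⁴ = 1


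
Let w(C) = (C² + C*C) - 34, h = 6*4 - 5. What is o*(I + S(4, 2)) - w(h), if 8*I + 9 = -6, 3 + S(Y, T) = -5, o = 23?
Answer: -7321/8 ≈ -915.13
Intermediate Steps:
S(Y, T) = -8 (S(Y, T) = -3 - 5 = -8)
I = -15/8 (I = -9/8 + (⅛)*(-6) = -9/8 - ¾ = -15/8 ≈ -1.8750)
h = 19 (h = 24 - 5 = 19)
w(C) = -34 + 2*C² (w(C) = (C² + C²) - 34 = 2*C² - 34 = -34 + 2*C²)
o*(I + S(4, 2)) - w(h) = 23*(-15/8 - 8) - (-34 + 2*19²) = 23*(-79/8) - (-34 + 2*361) = -1817/8 - (-34 + 722) = -1817/8 - 1*688 = -1817/8 - 688 = -7321/8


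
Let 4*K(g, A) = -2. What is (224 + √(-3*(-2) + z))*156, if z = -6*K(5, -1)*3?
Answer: 34944 + 156*√15 ≈ 35548.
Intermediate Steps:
K(g, A) = -½ (K(g, A) = (¼)*(-2) = -½)
z = 9 (z = -6*(-½)*3 = 3*3 = 9)
(224 + √(-3*(-2) + z))*156 = (224 + √(-3*(-2) + 9))*156 = (224 + √(6 + 9))*156 = (224 + √15)*156 = 34944 + 156*√15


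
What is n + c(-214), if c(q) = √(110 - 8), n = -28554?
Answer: -28554 + √102 ≈ -28544.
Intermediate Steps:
c(q) = √102
n + c(-214) = -28554 + √102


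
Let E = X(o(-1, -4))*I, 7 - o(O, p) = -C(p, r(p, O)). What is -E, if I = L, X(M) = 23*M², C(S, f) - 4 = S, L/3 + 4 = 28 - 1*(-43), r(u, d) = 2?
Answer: -226527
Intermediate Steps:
L = 201 (L = -12 + 3*(28 - 1*(-43)) = -12 + 3*(28 + 43) = -12 + 3*71 = -12 + 213 = 201)
C(S, f) = 4 + S
o(O, p) = 11 + p (o(O, p) = 7 - (-1)*(4 + p) = 7 - (-4 - p) = 7 + (4 + p) = 11 + p)
I = 201
E = 226527 (E = (23*(11 - 4)²)*201 = (23*7²)*201 = (23*49)*201 = 1127*201 = 226527)
-E = -1*226527 = -226527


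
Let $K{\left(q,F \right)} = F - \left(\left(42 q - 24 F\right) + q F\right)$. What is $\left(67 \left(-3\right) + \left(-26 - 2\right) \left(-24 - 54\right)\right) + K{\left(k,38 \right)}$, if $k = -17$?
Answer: $4293$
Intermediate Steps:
$K{\left(q,F \right)} = - 42 q + 25 F - F q$ ($K{\left(q,F \right)} = F - \left(\left(- 24 F + 42 q\right) + F q\right) = F - \left(- 24 F + 42 q + F q\right) = - 42 q + 25 F - F q$)
$\left(67 \left(-3\right) + \left(-26 - 2\right) \left(-24 - 54\right)\right) + K{\left(k,38 \right)} = \left(67 \left(-3\right) + \left(-26 - 2\right) \left(-24 - 54\right)\right) - \left(-1664 - 646\right) = \left(-201 - -2184\right) + \left(714 + 950 + 646\right) = \left(-201 + 2184\right) + 2310 = 1983 + 2310 = 4293$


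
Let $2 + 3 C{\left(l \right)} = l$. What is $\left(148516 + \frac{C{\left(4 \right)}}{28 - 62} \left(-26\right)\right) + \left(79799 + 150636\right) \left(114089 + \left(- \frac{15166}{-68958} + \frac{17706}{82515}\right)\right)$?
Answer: $\frac{84769876795631419918}{3224372643} \approx 2.629 \cdot 10^{10}$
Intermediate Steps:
$C{\left(l \right)} = - \frac{2}{3} + \frac{l}{3}$
$\left(148516 + \frac{C{\left(4 \right)}}{28 - 62} \left(-26\right)\right) + \left(79799 + 150636\right) \left(114089 + \left(- \frac{15166}{-68958} + \frac{17706}{82515}\right)\right) = \left(148516 + \frac{- \frac{2}{3} + \frac{1}{3} \cdot 4}{28 - 62} \left(-26\right)\right) + \left(79799 + 150636\right) \left(114089 + \left(- \frac{15166}{-68958} + \frac{17706}{82515}\right)\right) = \left(148516 + \frac{- \frac{2}{3} + \frac{4}{3}}{-34} \left(-26\right)\right) + 230435 \left(114089 + \left(\left(-15166\right) \left(- \frac{1}{68958}\right) + 17706 \cdot \frac{1}{82515}\right)\right) = \left(148516 + \left(- \frac{1}{34}\right) \frac{2}{3} \left(-26\right)\right) + 230435 \left(114089 + \left(\frac{7583}{34479} + \frac{5902}{27505}\right)\right) = \left(148516 - - \frac{26}{51}\right) + 230435 \left(114089 + \frac{412065473}{948344895}\right) = \left(148516 + \frac{26}{51}\right) + 230435 \cdot \frac{108196132791128}{948344895} = \frac{7574342}{51} + \frac{4986435171944716136}{189668979} = \frac{84769876795631419918}{3224372643}$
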